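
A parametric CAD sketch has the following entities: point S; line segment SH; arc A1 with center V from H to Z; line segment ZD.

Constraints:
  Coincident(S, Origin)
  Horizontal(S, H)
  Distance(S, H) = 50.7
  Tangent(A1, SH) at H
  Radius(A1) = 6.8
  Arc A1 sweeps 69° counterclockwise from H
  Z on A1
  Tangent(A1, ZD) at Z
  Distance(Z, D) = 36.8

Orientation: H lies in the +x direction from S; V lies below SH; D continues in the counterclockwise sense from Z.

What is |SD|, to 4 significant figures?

49.70

S is at the origin; SH is horizontal with |SH| = 50.7 and H on the +x side, so H = (50.70, 0.000). Since A1 is tangent to SH there, VH ⟂ SH, so V = H + (0, -6.8) = (50.70, -6.800). On A1, H sits at bearing 90° from V; a 69° counterclockwise sweep puts Z at bearing 159°, so Z = V + 6.8·(cos 159°, sin 159°) = (44.35, -4.363). Since A1 is tangent to ZD there, VZ ⟂ ZD, so ZD runs along (−sin 159°, cos 159°); with |ZD| = 36.8, D = (31.16, -38.72). Then |SD| = |D − S| = 49.70.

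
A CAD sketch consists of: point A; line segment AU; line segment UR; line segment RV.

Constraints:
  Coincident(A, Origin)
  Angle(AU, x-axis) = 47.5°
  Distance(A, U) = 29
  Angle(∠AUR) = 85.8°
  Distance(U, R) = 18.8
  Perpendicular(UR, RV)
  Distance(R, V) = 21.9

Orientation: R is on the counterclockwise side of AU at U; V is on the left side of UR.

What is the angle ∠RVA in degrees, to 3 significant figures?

113°

A is at the origin; AU runs at 47.5° with length 29.0, so U = 29.0·(cos 47.5°, sin 47.5°) = (19.6, 21.4). ∠AUR = 85.8°, so UR runs at 47.5° + (180° − 85.8°) = 142° from the x-axis; with |UR| = 18.8, R = U + 18.8·(cos 142°, sin 142°) = (4.84, 33.0). UR ⟂ RV; with |RV| = 21.9 on the left of UR, V = R + 21.9·(-0.620, -0.785) = (-8.73, 15.8). Then cos ∠RVA = VR·VA / (|VR||VA|), giving 113°.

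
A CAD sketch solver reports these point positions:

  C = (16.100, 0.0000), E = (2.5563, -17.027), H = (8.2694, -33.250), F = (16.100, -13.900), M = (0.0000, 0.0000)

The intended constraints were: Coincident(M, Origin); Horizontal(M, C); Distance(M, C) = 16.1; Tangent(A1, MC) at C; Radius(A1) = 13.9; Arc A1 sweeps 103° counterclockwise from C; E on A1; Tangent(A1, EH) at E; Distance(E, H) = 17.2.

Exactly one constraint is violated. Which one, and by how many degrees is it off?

Tangent(A1, EH) at E — off by 6.40°.

M = (0.00, 0.00) ✓; M.y = 0.00, C.y = 0.00 ✓; |MC| = 16.10 ✓; ∠(FC, CM) = 90.00° ✓; |FC| = 13.90 ✓; bearing(F→E) − bearing(F→C) = 103.0° ✓; |FE| = 13.90 ✓; ∠(FE, EH) = 83.60° ✗; |EH| = 17.20 ✓.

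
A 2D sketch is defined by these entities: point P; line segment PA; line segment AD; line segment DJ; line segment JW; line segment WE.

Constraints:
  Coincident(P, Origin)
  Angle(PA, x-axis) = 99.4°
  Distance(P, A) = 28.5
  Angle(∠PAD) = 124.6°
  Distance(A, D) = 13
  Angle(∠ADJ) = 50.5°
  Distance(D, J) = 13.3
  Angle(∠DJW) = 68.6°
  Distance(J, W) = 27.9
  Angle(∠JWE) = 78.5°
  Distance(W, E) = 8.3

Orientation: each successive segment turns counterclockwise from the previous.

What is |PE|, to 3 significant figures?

42.8

P is at the origin; PA runs at 99.4° with length 28.5, so A = (-4.65, 28.1). ∠PAD = 124.6° gives AD at 155° from the x-axis; with |AD| = 13.0, D = (-16.4, 33.7). ∠ADJ = 50.5° gives DJ at -75.7° from the x-axis; with |DJ| = 13.3, J = (-13.1, 20.8). ∠DJW = 68.6° gives JW at 35.7° from the x-axis; with |JW| = 27.9, W = (9.52, 37.0). ∠JWE = 78.5° gives WE at 137° from the x-axis; with |WE| = 8.3, E = (3.43, 42.7). Then |PE| = |E − P| = 42.8.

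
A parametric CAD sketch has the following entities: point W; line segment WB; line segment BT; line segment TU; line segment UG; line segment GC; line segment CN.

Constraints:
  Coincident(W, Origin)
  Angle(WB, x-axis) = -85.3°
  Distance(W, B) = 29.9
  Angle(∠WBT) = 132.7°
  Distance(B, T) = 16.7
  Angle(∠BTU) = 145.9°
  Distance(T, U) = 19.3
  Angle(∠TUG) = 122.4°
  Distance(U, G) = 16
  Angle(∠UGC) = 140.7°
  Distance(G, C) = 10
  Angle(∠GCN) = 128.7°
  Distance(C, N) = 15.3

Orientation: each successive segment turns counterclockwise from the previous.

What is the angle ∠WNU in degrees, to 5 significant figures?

113.22°

∠UGC = 140.7° gives GC at 93.000° from the x-axis; with |GC| = 10.0, C = (43.814, -18.513). ∠GCN = 128.7° gives CN at 144.30° from the x-axis; with |CN| = 15.3, N = (31.389, -9.5844). Then cos ∠WNU = NW·NU / (|NW||NU|), giving 113.22°.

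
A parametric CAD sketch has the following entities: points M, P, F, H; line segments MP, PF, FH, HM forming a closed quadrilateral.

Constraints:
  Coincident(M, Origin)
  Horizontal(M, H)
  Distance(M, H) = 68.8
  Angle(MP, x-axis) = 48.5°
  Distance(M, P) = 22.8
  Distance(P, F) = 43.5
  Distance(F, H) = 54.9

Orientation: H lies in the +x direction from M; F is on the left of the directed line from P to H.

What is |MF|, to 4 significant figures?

66.30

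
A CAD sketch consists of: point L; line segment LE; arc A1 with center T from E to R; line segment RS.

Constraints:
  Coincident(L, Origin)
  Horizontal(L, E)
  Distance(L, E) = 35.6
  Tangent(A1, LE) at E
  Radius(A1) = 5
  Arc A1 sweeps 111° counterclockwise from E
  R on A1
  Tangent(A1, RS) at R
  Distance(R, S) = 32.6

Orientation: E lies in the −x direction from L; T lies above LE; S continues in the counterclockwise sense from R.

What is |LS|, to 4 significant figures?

56.58

L is at the origin; L and E share the same y with |LE| = 35.6 and E on the −x side, so E = (-35.60, 0.000). A1 meets LE tangentially, so TE is at right angles to LE, so T = E + (0, 5) = (-35.60, 5.000). On A1, E sits at bearing -90° from T; a 111° counterclockwise sweep puts R at bearing 21°, so R = T + 5.0·(cos 21°, sin 21°) = (-30.93, 6.792). A1 meets RS tangentially, so TR is at right angles to RS, so RS runs along (−sin 21°, cos 21°); with |RS| = 32.6, S = (-42.61, 37.23). Then |LS| = |S − L| = 56.58.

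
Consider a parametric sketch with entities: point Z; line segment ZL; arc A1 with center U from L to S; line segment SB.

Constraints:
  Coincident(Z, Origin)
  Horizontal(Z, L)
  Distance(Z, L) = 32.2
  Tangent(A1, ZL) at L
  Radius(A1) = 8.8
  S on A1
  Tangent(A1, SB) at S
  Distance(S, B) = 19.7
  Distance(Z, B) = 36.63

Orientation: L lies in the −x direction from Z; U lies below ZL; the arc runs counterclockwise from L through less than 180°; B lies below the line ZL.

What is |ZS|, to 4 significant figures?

41.00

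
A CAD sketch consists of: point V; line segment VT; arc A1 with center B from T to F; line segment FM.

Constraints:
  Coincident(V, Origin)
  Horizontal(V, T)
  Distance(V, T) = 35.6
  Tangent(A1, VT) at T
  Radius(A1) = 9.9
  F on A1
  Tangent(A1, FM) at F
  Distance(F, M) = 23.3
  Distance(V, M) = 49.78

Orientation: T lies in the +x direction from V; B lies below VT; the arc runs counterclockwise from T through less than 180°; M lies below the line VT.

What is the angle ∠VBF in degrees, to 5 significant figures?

37.626°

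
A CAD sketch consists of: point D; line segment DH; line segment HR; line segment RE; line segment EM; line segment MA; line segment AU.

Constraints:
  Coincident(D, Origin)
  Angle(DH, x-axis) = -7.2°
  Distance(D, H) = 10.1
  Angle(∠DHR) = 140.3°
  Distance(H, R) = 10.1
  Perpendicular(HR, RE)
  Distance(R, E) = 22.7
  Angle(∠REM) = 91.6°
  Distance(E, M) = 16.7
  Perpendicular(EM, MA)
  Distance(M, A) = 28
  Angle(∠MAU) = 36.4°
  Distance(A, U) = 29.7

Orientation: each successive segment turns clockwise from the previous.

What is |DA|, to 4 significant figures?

11.28

D is at the origin; DH runs at -7.2° with length 10.1, so H = (10.02, -1.266). ∠DHR = 140.3° gives HR at -46.90° from the x-axis; with |HR| = 10.1, R = (16.92, -8.641). The perpendicularity gives RE at right angles to HR, so RE runs at -136.9°; with |RE| = 22.7, E = (0.3467, -24.15). ∠REM = 91.6° gives EM at 134.7° from the x-axis; with |EM| = 16.7, M = (-11.40, -12.28). EM ⟂ MA, so MA runs at 44.70°; with |MA| = 28.0, A = (8.502, 7.415). Then |DA| = |A − D| = 11.28.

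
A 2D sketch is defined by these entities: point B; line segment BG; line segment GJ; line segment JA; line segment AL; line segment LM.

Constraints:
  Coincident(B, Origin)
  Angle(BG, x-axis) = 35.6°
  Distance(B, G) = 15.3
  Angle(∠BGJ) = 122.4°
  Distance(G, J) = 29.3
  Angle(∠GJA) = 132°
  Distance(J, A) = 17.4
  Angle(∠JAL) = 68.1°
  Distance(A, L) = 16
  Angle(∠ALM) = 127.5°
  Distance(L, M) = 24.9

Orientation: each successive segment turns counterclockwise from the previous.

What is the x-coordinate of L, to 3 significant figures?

-7.41

∠GJA = 132.0° gives JA at 141° from the x-axis; with |JA| = 17.4, A = (-2.76, 49.1). ∠JAL = 68.1° gives AL at -107° from the x-axis; with |AL| = 16.0, L = (-7.41, 33.8). So L.x = -7.41.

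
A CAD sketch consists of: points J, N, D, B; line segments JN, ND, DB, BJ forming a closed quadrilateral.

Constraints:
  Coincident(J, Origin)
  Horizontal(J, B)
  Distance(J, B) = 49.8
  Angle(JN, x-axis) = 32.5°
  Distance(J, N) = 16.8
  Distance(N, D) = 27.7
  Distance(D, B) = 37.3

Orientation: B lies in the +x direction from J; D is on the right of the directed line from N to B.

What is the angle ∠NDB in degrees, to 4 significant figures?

67.00°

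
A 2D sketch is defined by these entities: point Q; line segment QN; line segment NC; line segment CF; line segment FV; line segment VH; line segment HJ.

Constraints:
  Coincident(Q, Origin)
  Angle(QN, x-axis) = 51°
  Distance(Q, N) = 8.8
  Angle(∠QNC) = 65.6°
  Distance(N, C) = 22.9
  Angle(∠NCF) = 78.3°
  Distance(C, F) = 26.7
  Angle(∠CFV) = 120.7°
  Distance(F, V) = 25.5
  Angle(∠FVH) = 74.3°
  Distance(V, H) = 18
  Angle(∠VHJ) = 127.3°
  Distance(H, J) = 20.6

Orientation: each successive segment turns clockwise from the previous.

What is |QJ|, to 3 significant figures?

6.58

Q is at the origin; QN runs at 51.0° with length 8.8, so N = (5.54, 6.84). ∠QNC = 65.6° gives NC at -63.4° from the x-axis; with |NC| = 22.9, C = (15.8, -13.6). ∠NCF = 78.3° gives CF at -165° from the x-axis; with |CF| = 26.7, F = (-10.0, -20.5). ∠CFV = 120.7° gives FV at 136° from the x-axis; with |FV| = 25.5, V = (-28.2, -2.66). ∠FVH = 74.3° gives VH at 29.9° from the x-axis; with |VH| = 18.0, H = (-12.6, 6.31). ∠VHJ = 127.3° gives HJ at -22.8° from the x-axis; with |HJ| = 20.6, J = (6.36, -1.67). Then |QJ| = |J − Q| = 6.58.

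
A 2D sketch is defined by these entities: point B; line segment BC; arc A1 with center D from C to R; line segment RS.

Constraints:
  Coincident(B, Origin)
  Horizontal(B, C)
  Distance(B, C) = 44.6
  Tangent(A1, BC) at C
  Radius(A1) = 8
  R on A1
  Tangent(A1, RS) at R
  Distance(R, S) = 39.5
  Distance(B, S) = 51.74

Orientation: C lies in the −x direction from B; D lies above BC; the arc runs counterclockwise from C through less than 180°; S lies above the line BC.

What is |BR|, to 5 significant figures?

37.341

Checks: |DC| = 8.000 ✓; |DR| = 8.000 ✓; ∠(DR, RS) = 90.00° ✓; |RS| = 39.50 ✓; |BS| = 51.74 ✓.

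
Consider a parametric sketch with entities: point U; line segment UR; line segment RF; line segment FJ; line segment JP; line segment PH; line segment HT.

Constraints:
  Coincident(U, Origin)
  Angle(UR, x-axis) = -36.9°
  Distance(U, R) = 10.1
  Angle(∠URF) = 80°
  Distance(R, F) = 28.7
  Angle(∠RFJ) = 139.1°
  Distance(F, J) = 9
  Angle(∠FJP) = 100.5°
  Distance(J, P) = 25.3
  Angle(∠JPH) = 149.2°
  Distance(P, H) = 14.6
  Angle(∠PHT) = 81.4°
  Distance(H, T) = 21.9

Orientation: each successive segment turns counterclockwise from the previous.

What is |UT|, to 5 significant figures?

4.2891

U is at the origin; UR runs at -36.9° with length 10.1, so R = (8.0768, -6.0642). ∠URF = 80.0° gives RF at 63.100° from the x-axis; with |RF| = 28.7, F = (21.062, 19.530). ∠RFJ = 139.1° gives FJ at 104.00° from the x-axis; with |FJ| = 9.0, J = (18.884, 28.263). ∠FJP = 100.5° gives JP at -176.50° from the x-axis; with |JP| = 25.3, P = (-6.3684, 26.718). ∠JPH = 149.2° gives PH at -145.70° from the x-axis; with |PH| = 14.6, H = (-18.429, 18.491). ∠PHT = 81.4° gives HT at -47.100° from the x-axis; with |HT| = 21.9, T = (-3.5217, 2.4483). Then |UT| = |T − U| = 4.2891.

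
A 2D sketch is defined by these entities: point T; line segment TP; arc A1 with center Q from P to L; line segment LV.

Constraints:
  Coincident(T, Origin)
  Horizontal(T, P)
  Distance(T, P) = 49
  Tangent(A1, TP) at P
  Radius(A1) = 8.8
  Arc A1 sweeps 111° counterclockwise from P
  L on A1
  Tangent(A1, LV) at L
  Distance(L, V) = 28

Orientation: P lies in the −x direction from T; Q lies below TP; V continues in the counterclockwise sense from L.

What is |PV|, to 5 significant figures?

38.137

T is at the origin; TP is horizontal with |TP| = 49.0 and P on the −x side, so P = (-49.000, 0.0000). A1 meets TP tangentially, so QP is at right angles to TP, so Q = P + (0, -8.8) = (-49.000, -8.8000). On A1, P sits at bearing 90° from Q; a 111° counterclockwise sweep puts L at bearing 201°, so L = Q + 8.8·(cos 201°, sin 201°) = (-57.216, -11.954). A1 meets LV tangentially, so QL is at right angles to LV, so LV runs along (−sin 201°, cos 201°); with |LV| = 28.0, V = (-47.181, -38.094). Then |PV| = |V − P| = 38.137.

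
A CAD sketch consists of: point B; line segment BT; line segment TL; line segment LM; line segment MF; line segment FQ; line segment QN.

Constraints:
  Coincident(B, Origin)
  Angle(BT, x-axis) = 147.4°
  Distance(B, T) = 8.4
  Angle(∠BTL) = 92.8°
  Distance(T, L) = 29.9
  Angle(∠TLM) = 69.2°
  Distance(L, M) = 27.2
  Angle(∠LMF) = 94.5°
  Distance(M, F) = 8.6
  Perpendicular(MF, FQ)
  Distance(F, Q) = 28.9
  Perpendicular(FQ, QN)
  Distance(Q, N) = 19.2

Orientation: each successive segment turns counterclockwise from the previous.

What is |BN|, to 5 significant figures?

39.696

B is at the origin; BT runs at 147.4° with length 8.4, so T = (-7.0766, 4.5257). ∠BTL = 92.8° gives TL at -125.40° from the x-axis; with |TL| = 29.9, L = (-24.397, -19.847). ∠TLM = 69.2° gives LM at -14.600° from the x-axis; with |LM| = 27.2, M = (1.9246, -26.703). ∠LMF = 94.5° gives MF at 70.900° from the x-axis; with |MF| = 8.6, F = (4.7387, -18.576). MF is perpendicular to FQ, so FQ runs at 160.90°; with |FQ| = 28.9, Q = (-22.570, -9.1198). The perpendicularity gives QN at right angles to FQ, so QN runs at -109.10°; with |QN| = 19.2, N = (-28.853, -27.263). Then |BN| = |N − B| = 39.696.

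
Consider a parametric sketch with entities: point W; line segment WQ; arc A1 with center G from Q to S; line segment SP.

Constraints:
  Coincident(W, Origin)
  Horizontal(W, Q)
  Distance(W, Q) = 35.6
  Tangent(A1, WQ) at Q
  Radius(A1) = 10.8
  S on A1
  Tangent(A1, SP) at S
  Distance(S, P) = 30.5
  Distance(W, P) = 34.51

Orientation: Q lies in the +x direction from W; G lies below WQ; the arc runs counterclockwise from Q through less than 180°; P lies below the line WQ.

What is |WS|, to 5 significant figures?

26.706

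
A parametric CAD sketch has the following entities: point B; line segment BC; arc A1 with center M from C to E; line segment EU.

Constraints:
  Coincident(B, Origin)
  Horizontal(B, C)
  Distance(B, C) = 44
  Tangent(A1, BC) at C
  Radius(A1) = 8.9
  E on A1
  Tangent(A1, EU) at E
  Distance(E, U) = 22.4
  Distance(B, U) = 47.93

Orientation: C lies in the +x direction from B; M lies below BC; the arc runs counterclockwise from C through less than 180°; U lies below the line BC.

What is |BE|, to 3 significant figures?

36.3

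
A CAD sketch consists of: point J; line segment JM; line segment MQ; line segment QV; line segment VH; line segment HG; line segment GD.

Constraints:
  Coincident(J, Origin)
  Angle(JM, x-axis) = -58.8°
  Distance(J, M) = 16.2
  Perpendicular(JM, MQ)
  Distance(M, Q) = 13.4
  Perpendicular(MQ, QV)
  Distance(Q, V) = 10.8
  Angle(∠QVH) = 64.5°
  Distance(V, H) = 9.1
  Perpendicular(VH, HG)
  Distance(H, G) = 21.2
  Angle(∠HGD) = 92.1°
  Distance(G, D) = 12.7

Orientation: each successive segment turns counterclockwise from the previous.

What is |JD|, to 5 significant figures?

34.962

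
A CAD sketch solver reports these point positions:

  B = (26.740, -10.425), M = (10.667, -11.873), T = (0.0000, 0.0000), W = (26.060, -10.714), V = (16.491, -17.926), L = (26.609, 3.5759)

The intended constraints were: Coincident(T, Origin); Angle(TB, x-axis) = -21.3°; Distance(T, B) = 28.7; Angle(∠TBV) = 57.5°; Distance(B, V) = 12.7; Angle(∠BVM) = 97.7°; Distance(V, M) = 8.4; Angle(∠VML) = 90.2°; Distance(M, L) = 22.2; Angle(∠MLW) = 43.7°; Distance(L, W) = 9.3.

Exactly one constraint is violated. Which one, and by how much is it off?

Distance(L, W) = 9.3 — off by 5.00.

T = (0.00, 0.00) ✓; TB at -21.30° ✓; |TB| = 28.70 ✓; ∠TBV = 57.50° ✓; |BV| = 12.70 ✓; ∠BVM = 97.70° ✓; |VM| = 8.400 ✓; ∠VML = 90.20° ✓; |ML| = 22.20 ✓; ∠MLW = 43.70° ✓; |LW| = 14.30 ✗.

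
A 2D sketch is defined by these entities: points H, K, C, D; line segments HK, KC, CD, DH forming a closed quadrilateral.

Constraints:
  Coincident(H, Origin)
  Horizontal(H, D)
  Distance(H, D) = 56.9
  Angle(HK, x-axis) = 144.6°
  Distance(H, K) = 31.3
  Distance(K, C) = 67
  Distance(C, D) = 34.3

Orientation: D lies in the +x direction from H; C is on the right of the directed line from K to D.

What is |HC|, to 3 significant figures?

35.7

Checks: H = (0.00, 0.00) ✓; |KC| = 67.00 ✓; |CD| = 34.30 ✓.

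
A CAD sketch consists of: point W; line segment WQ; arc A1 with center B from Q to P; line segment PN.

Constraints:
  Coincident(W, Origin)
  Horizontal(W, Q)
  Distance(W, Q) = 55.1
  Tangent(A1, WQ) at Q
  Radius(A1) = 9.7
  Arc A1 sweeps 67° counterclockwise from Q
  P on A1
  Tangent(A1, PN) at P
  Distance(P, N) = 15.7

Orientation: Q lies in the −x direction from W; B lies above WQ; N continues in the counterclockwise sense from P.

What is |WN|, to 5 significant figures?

44.917

On A1, Q sits at bearing -90° from B; a 67° counterclockwise sweep puts P at bearing -23°, so P = B + 9.7·(cos -23°, sin -23°) = (-46.171, 5.9099). Tangency of A1 to PN means the radius BP is perpendicular to PN, so PN runs along (−sin -23°, cos -23°); with |PN| = 15.7, N = (-40.037, 20.362). Then |WN| = |N − W| = 44.917.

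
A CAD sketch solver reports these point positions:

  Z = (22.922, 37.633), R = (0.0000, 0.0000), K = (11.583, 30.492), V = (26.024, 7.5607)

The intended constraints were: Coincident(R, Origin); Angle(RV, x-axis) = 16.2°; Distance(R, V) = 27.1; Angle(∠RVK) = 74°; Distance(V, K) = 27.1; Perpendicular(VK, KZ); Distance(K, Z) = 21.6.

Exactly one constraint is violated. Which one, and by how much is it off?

Distance(K, Z) = 21.6 — off by 8.20.

R = (0.00, 0.00) ✓; RV at 16.20° ✓; |RV| = 27.10 ✓; ∠RVK = 74.00° ✓; |VK| = 27.10 ✓; ∠(VK, KZ) = 90.00° ✓; |KZ| = 13.40 ✗.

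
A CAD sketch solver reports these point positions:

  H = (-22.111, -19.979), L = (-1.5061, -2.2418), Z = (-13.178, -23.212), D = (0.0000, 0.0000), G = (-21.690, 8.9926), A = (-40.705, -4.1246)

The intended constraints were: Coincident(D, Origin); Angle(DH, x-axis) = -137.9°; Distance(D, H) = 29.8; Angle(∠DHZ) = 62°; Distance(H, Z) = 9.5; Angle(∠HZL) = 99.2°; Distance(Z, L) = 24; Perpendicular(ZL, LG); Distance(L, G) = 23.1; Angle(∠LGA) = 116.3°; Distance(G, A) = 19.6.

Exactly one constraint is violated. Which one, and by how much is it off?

Distance(G, A) = 19.6 — off by 3.50.

D = (0.00, 0.00) ✓; DH at -137.9° ✓; |DH| = 29.80 ✓; ∠DHZ = 62.00° ✓; |HZ| = 9.500 ✓; ∠HZL = 99.20° ✓; |ZL| = 24.00 ✓; ∠(ZL, LG) = 90.00° ✓; |LG| = 23.10 ✓; ∠LGA = 116.3° ✓; |GA| = 23.10 ✗.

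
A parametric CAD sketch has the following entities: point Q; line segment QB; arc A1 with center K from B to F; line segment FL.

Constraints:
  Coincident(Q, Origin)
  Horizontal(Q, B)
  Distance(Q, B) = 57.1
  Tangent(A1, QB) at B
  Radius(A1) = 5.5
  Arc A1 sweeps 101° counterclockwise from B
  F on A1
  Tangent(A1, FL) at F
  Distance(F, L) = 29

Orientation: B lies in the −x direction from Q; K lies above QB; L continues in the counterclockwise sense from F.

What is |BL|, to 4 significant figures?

35.02

Q is at the origin; QB is horizontal with |QB| = 57.1 and B on the −x side, so B = (-57.10, 0.000). The tangent condition forces KB to be normal to QB, so K = B + (0, 5.5) = (-57.10, 5.500). On A1, B sits at bearing -90° from K; a 101° counterclockwise sweep puts F at bearing 11°, so F = K + 5.5·(cos 11°, sin 11°) = (-51.70, 6.549). Tangency of A1 to FL means the radius KF is perpendicular to FL, so FL runs along (−sin 11°, cos 11°); with |FL| = 29.0, L = (-57.23, 35.02). Then |BL| = |L − B| = 35.02.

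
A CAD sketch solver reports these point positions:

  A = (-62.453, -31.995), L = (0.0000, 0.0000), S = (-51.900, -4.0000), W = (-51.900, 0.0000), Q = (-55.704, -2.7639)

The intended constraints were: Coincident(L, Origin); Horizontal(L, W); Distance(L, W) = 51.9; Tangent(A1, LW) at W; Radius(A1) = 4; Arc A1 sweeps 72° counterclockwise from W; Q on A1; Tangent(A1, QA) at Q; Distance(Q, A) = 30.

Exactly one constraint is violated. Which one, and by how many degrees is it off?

Tangent(A1, QA) at Q — off by 5.00°.

L = (0.00, 0.00) ✓; L.y = 0.00, W.y = 0.00 ✓; |LW| = 51.90 ✓; ∠(SW, WL) = 90.00° ✓; |SW| = 4.000 ✓; bearing(S→Q) − bearing(S→W) = 72.00° ✓; |SQ| = 4.000 ✓; ∠(SQ, QA) = 85.00° ✗; |QA| = 30.00 ✓.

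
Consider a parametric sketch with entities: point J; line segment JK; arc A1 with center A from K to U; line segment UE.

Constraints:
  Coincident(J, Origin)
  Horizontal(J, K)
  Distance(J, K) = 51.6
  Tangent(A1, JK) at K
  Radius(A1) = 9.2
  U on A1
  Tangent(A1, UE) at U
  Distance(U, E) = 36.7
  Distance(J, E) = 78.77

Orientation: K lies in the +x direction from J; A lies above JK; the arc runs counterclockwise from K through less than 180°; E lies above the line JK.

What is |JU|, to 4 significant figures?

61.28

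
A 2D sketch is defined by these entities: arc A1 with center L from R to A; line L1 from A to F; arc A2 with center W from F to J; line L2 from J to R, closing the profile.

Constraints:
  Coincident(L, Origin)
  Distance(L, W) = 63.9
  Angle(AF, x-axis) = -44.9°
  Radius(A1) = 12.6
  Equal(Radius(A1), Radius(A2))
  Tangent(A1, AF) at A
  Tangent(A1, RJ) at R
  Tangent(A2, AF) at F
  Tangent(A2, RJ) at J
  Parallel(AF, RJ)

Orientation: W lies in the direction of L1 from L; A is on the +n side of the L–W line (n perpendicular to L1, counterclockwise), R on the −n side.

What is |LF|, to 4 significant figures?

65.13

The slot axis is L1's direction at -44.9°, so u = (cos -44.9°, sin -44.9°) = (0.7083, -0.7059) and n = (−sin -44.9°, cos -44.9°) = (0.7059, 0.7083). L is at the origin and W lies 63.9 along u from L, so W = 63.9·u = (45.26, -45.11). Tangency of A1 to both parallel lines with radius 12.6 puts A and R at L ± 12.6·n: A = (8.894, 8.925), R = (-8.894, -8.925). Equal radii place F and J the same way about W: F = W + 12.6·n = (54.16, -36.18), J = W − 12.6·n = (36.37, -54.03). Then |LF| = |F − L| = 65.13.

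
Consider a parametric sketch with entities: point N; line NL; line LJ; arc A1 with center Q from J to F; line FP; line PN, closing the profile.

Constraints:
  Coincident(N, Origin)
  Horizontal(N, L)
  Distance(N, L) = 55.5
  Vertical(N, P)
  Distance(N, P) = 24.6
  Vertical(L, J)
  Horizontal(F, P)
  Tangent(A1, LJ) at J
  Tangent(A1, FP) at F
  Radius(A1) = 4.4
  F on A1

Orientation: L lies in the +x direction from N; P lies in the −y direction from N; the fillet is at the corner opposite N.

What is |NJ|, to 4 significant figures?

59.06

N is at the origin; N and L share the same y with |NL| = 55.5 and L on the +x side, so L = (55.50, 0.000). N and P share the same x with |NP| = 24.6 and P on the −y side, so P = (0.000, -24.60). The virtual corner opposite N is at (55.50, -24.60). The tangent condition forces QJ to be normal to LJ and tangency of A1 to FP means the radius QF is perpendicular to FP, with radius 4.4, so the center Q sits 4.4 in from both sides at Q = (51.10, -20.20). That places the tangent points at J = (55.50, -20.20) on LJ and F = (51.10, -24.60) on FP. Then |NJ| = |J − N| = 59.06.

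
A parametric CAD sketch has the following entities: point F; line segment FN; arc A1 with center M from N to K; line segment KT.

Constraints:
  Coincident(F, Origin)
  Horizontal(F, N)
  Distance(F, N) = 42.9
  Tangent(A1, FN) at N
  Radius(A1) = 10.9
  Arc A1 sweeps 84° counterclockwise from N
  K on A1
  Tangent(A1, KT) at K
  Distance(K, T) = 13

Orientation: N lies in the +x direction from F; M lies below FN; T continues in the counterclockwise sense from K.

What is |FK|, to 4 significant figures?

33.51

F is at the origin; FN is horizontal with |FN| = 42.9 and N on the +x side, so N = (42.90, 0.000). Tangency of A1 to FN means the radius MN is perpendicular to FN, so M = N + (0, -10.9) = (42.90, -10.90). On A1, N sits at bearing 90° from M; an 84° counterclockwise sweep puts K at bearing 174°, so K = M + 10.9·(cos 174°, sin 174°) = (32.06, -9.761). Then |FK| = |K − F| = 33.51.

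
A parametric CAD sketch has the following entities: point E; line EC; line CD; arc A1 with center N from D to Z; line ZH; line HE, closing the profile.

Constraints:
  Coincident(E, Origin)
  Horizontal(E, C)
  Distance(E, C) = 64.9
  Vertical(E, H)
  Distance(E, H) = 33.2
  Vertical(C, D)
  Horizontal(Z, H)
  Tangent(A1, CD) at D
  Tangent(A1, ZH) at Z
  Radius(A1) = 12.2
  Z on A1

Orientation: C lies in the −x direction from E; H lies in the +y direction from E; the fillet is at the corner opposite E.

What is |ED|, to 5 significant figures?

68.213

The virtual corner opposite E is at (-64.900, 33.200). Since A1 is tangent to CD there, ND ⟂ CD and the tangent condition forces NZ to be normal to ZH, with radius 12.2, so the center N sits 12.2 in from both sides at N = (-52.700, 21.000). That places the tangent points at D = (-64.900, 21.000) on CD and Z = (-52.700, 33.200) on ZH. Then |ED| = |D − E| = 68.213.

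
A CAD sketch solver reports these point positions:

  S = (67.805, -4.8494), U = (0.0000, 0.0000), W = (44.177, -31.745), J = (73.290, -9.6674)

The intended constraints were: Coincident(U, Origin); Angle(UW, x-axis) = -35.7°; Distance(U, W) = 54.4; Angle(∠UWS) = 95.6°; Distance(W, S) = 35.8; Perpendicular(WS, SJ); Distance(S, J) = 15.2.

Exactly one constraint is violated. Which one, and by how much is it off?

Distance(S, J) = 15.2 — off by 7.90.

U = (0.00, 0.00) ✓; UW at -35.70° ✓; |UW| = 54.40 ✓; ∠UWS = 95.60° ✓; |WS| = 35.80 ✓; ∠(WS, SJ) = 90.00° ✓; |SJ| = 7.301 ✗.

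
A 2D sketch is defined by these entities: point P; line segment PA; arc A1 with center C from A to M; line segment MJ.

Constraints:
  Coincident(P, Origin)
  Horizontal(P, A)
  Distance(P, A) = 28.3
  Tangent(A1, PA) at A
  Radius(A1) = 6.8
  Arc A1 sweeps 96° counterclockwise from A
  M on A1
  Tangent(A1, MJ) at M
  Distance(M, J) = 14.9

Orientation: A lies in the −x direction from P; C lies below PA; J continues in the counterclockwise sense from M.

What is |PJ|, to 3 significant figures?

40.3

On A1, A sits at bearing 90° from C; a 96° counterclockwise sweep puts M at bearing 186°, so M = C + 6.8·(cos 186°, sin 186°) = (-35.1, -7.51). The tangent condition forces CM to be normal to MJ, so MJ runs along (−sin 186°, cos 186°); with |MJ| = 14.9, J = (-33.5, -22.3). Then |PJ| = |J − P| = 40.3.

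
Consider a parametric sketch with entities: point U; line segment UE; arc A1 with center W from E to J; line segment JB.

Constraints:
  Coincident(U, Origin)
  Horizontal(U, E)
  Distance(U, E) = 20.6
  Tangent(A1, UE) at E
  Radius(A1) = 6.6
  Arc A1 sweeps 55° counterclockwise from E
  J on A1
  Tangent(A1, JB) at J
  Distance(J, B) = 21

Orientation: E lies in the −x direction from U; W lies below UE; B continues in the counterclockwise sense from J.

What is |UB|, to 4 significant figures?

43.00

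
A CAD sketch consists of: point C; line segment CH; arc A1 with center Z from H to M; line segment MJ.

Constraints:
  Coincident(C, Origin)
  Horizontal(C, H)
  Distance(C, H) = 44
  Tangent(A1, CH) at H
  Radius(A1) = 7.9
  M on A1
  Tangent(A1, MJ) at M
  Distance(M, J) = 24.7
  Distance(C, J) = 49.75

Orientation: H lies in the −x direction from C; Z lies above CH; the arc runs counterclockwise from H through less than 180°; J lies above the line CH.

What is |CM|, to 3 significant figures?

37.0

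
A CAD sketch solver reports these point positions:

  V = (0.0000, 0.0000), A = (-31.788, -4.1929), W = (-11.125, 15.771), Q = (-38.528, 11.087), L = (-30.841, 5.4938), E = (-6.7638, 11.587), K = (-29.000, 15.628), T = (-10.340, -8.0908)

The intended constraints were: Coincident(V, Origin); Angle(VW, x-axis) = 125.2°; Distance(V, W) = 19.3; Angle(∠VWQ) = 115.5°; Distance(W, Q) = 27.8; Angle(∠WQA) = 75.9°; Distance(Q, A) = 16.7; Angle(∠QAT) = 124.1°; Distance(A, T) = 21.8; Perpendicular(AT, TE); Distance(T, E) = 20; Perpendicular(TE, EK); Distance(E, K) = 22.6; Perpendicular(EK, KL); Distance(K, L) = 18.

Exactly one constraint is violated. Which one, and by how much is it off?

Distance(K, L) = 18 — off by 7.70.

V = (0.00, 0.00) ✓; VW at 125.2° ✓; |VW| = 19.30 ✓; ∠VWQ = 115.5° ✓; |WQ| = 27.80 ✓; ∠WQA = 75.90° ✓; |QA| = 16.70 ✓; ∠QAT = 124.1° ✓; |AT| = 21.80 ✓; ∠(AT, TE) = 90.00° ✓; |TE| = 20.00 ✓; ∠(TE, EK) = 90.00° ✓; |EK| = 22.60 ✓; ∠(EK, KL) = 90.00° ✓; |KL| = 10.30 ✗.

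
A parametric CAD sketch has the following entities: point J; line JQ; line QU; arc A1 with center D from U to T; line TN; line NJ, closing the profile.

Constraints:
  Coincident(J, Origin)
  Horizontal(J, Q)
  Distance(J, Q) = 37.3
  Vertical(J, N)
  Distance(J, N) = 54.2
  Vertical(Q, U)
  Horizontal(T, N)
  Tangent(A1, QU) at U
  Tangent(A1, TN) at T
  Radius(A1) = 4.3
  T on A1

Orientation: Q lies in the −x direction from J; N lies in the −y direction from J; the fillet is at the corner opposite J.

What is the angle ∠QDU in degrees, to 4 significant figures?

85.07°

J is at the origin; JQ is horizontal with |JQ| = 37.3 and Q on the −x side, so Q = (-37.30, 0.000). J and N share the same x with |JN| = 54.2 and N on the −y side, so N = (0.000, -54.20). The virtual corner opposite J is at (-37.30, -54.20). Since A1 is tangent to QU there, DU ⟂ QU and tangency of A1 to TN means the radius DT is perpendicular to TN, with radius 4.3, so the center D sits 4.3 in from both sides at D = (-33.00, -49.90). That places the tangent points at U = (-37.30, -49.90) on QU and T = (-33.00, -54.20) on TN. Then cos ∠QDU = DQ·DU / (|DQ||DU|), giving 85.07°.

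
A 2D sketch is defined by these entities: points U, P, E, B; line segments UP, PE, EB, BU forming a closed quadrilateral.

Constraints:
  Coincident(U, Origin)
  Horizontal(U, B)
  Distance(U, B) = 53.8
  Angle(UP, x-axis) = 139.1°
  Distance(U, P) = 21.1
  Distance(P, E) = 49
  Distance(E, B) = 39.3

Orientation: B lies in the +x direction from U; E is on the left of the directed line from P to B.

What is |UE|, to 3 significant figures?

43.2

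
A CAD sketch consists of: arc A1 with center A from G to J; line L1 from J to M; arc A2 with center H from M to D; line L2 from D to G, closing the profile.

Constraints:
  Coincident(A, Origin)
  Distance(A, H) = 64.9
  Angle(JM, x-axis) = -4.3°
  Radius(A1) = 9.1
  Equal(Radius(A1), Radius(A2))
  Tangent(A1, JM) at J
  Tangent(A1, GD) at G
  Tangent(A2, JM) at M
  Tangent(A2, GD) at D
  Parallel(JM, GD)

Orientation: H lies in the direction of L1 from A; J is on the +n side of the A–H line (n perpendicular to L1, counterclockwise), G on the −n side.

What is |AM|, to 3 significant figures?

65.5

Tangency of A1 to both parallel lines with radius 9.1 puts J and G at A ± 9.1·n: J = (0.682, 9.07), G = (-0.682, -9.07). Equal radii place M and D the same way about H: M = H + 9.1·n = (65.4, 4.21), D = H − 9.1·n = (64.0, -13.9). Then |AM| = |M − A| = 65.5.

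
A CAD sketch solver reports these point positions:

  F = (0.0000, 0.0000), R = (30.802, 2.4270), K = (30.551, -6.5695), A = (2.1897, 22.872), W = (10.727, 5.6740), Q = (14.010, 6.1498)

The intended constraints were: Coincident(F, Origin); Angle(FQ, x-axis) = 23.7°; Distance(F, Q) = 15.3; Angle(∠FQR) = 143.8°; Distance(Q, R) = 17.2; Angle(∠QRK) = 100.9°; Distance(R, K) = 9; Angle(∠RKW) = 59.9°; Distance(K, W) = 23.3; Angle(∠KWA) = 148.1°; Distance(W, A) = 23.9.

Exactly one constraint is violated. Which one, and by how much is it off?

Distance(W, A) = 23.9 — off by 4.70.

F = (0.00, 0.00) ✓; FQ at 23.70° ✓; |FQ| = 15.30 ✓; ∠FQR = 143.8° ✓; |QR| = 17.20 ✓; ∠QRK = 100.9° ✓; |RK| = 9.000 ✓; ∠RKW = 59.90° ✓; |KW| = 23.30 ✓; ∠KWA = 148.1° ✓; |WA| = 19.20 ✗.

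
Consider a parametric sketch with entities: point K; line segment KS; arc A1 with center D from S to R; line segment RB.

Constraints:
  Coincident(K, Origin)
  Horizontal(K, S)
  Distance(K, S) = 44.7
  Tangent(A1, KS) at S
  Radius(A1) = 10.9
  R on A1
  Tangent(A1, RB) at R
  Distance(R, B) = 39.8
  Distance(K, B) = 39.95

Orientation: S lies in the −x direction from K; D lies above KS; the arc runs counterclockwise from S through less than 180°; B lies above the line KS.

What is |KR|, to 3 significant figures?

36.0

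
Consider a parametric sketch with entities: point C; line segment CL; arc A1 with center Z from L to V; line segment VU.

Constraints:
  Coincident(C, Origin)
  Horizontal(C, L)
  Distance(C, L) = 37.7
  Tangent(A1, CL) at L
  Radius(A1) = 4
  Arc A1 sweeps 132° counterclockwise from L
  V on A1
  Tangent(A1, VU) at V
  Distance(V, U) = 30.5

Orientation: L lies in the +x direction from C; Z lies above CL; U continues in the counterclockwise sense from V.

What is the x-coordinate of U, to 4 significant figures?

20.26

On A1, L sits at bearing -90° from Z; a 132° counterclockwise sweep puts V at bearing 42°, so V = Z + 4.0·(cos 42°, sin 42°) = (40.67, 6.677). Since A1 is tangent to VU there, ZV ⟂ VU, so VU runs along (−sin 42°, cos 42°); with |VU| = 30.5, U = (20.26, 29.34). So U.x = 20.26.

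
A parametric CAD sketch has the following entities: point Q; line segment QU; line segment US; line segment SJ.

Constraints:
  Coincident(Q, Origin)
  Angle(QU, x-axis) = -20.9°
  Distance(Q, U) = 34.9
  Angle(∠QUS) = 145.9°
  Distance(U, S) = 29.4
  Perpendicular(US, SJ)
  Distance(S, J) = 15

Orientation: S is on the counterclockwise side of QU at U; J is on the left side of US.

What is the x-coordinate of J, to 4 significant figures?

57.80

Q is at the origin; QU runs at -20.9° with length 34.9, so U = 34.9·(cos -20.9°, sin -20.9°) = (32.60, -12.45). ∠QUS = 145.9°, so US runs at -20.9° + (180° − 145.9°) = 13.20° from the x-axis; with |US| = 29.4, S = U + 29.4·(cos 13.20°, sin 13.20°) = (61.23, -5.737). US is perpendicular to SJ; with |SJ| = 15.0 on the left of US, J = S + 15.0·(-0.2284, 0.9736) = (57.80, 8.867). So J.x = 57.80.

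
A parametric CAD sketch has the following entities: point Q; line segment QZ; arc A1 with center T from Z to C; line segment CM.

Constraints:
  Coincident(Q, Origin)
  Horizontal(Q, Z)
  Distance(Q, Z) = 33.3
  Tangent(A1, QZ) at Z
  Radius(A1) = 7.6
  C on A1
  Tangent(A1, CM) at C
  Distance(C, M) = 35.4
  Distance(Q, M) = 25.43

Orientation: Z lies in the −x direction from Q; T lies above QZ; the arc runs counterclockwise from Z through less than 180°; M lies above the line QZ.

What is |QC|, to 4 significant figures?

28.33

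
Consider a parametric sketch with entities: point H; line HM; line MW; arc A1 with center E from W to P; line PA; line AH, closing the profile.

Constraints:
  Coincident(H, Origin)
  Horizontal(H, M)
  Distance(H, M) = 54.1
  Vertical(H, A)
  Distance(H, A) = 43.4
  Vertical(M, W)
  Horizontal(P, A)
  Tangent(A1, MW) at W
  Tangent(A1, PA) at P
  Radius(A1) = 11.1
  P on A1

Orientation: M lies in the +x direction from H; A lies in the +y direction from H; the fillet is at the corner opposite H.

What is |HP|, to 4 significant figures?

61.09

H is at the origin; HM is horizontal with |HM| = 54.1 and M on the +x side, so M = (54.10, 0.000). HA is vertical with |HA| = 43.4 and A on the +y side, so A = (0.000, 43.40). The virtual corner opposite H is at (54.10, 43.40). A1 meets MW tangentially, so EW is at right angles to MW and tangency of A1 to PA means the radius EP is perpendicular to PA, with radius 11.1, so the center E sits 11.1 in from both sides at E = (43.00, 32.30). That places the tangent points at W = (54.10, 32.30) on MW and P = (43.00, 43.40) on PA. Then |HP| = |P − H| = 61.09.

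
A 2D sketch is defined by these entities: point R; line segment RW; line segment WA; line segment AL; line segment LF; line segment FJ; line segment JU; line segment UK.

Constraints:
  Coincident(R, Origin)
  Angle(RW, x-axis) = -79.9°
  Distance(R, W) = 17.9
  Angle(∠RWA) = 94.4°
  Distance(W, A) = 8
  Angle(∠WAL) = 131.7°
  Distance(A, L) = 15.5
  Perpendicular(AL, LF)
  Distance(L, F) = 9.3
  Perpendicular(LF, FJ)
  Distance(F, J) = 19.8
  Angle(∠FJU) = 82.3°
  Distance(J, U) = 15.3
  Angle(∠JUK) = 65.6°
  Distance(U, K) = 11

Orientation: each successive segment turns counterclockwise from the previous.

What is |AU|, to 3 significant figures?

6.28

R is at the origin; RW runs at -79.9° with length 17.9, so W = (3.14, -17.6). ∠RWA = 94.4° gives WA at 5.70° from the x-axis; with |WA| = 8.0, A = (11.1, -16.8). ∠WAL = 131.7° gives AL at 54.0° from the x-axis; with |AL| = 15.5, L = (20.2, -4.29). The perpendicularity gives LF at right angles to AL, so LF runs at 144°; with |LF| = 9.3, F = (12.7, 1.18). The perpendicularity gives FJ at right angles to LF, so FJ runs at -126°; with |FJ| = 19.8, J = (1.05, -14.8). ∠FJU = 82.3° gives JU at -28.3° from the x-axis; with |JU| = 15.3, U = (14.5, -22.1). Then |AU| = |U − A| = 6.28.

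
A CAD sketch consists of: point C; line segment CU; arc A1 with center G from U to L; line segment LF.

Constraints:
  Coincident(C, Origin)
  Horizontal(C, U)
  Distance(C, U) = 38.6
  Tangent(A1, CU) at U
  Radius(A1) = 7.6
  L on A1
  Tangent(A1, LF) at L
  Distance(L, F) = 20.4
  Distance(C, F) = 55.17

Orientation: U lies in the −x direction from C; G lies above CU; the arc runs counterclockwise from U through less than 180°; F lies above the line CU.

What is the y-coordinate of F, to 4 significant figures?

27.25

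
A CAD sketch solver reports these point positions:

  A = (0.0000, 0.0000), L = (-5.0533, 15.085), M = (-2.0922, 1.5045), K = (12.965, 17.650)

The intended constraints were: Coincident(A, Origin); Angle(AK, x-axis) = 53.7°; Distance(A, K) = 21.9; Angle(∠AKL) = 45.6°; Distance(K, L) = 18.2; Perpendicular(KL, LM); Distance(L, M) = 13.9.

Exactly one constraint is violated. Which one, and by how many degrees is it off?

Perpendicular(KL, LM) — off by 4.20°.

A = (0.00, 0.00) ✓; AK at 53.70° ✓; |AK| = 21.90 ✓; ∠AKL = 45.60° ✓; |KL| = 18.20 ✓; ∠(KL, LM) = 94.20° ✗; |LM| = 13.90 ✓.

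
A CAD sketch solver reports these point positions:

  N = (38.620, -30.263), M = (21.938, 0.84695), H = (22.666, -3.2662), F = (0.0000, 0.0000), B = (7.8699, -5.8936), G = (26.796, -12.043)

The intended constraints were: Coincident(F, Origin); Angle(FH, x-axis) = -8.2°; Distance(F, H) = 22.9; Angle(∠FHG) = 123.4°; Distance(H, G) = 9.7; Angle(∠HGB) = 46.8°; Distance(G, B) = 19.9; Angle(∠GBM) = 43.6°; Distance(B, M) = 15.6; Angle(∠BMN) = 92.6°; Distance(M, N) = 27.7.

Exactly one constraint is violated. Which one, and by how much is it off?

Distance(M, N) = 27.7 — off by 7.60.

F = (0.00, 0.00) ✓; FH at -8.200° ✓; |FH| = 22.90 ✓; ∠FHG = 123.4° ✓; |HG| = 9.700 ✓; ∠HGB = 46.80° ✓; |GB| = 19.90 ✓; ∠GBM = 43.60° ✓; |BM| = 15.60 ✓; ∠BMN = 92.60° ✓; |MN| = 35.30 ✗.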